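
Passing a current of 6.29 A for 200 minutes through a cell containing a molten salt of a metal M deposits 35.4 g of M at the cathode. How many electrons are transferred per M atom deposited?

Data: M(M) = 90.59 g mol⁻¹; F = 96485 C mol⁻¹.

2

Q = I·t = 6.290 A × 12000 s = 75480 C, so n(e⁻) = 75480/96485 = 0.7823 mol.
n(M) deposited = 35.4 / 90.59 = 0.3908 mol.
Electrons per atom = n(e⁻)/n(M) = 0.7823 / 0.3908 = 2.00 ≈ 2, so the ion is M²⁺.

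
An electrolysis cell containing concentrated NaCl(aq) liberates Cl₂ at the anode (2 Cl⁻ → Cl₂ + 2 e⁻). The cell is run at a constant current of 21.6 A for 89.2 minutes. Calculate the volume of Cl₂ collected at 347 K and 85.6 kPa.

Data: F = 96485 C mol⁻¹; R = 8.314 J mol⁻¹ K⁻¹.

Q = I·t = 21.60 A × 5352.0 s = 115600 C.
n(e⁻) = Q/F = 115600 / 96485 = 1.198 mol.
2 electrons are transferred per Cl₂ molecule, so n(Cl₂) = 1.198 / 2 = 0.5991 mol.
V = nRT/P = (0.5991 × 8.314 × 347) / (85.6 × 10³ Pa) = 0.0202 m³ = 20.2 L.

20.2 L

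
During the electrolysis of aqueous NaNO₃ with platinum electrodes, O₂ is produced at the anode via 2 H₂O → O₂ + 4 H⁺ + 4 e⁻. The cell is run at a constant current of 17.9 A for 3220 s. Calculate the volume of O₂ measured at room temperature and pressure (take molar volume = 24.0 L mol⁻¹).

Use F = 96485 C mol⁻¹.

3.58 L

Q = I·t = 17.90 A × 3220.0 s = 57640 C.
n(e⁻) = Q/F = 57640 / 96485 = 0.5974 mol.
4 electrons are transferred per O₂ molecule, so n(O₂) = 0.5974 / 4 = 0.1493 mol.
V = n × V_m = 0.1493 × 24.0 = 3.58 L.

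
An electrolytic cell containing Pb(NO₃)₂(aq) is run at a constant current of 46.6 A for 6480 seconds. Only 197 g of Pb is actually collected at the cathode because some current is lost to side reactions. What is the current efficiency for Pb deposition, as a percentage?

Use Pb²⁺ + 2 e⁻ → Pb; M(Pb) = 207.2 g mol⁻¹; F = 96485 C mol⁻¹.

60.8 %

Q = I·t = 46.60 × 6480.0 = 302000 C; n(e⁻) = 302000/96485 = 3.130 mol.
Theoretical n(Pb) = n(e⁻)/2 = 1.565 mol, i.e. m_theo = 1.565 × 207.2 = 324.2 g.
Efficiency = m_actual / m_theo = 197 / 324.2 = 60.8 %.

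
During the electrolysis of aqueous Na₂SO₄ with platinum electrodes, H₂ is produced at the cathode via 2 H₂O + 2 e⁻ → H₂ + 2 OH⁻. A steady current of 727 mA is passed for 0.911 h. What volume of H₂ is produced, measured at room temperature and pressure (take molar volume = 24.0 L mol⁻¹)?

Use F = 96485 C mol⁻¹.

Q = I·t = 0.7270 A × 3279.6 s = 2384 C.
n(e⁻) = Q/F = 2384 / 96485 = 0.02471 mol.
2 electrons are transferred per H₂ molecule, so n(H₂) = 0.02471 / 2 = 0.01236 mol.
V = n × V_m = 0.01236 × 24.0 = 0.297 L.

0.297 L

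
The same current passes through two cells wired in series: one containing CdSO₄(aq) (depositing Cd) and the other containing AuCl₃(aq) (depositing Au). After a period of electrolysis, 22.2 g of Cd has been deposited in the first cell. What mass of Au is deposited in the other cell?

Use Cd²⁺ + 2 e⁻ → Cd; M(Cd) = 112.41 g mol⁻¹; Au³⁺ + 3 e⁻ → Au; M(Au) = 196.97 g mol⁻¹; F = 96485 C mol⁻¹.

n(Cd) = 22.2 / 112.41 = 0.1975 mol.
Since Cd²⁺ + 2 e⁻ → Cd, n(e⁻) passed = 2 × 0.1975 = 0.3950 mol.
Cells in series carry the same charge, so the same 0.3950 mol of electrons passes through cell 2.
Au³⁺ + 3 e⁻ → Au, so n(Au) = 0.3950 / 3 = 0.1317 mol.
m(Au) = 0.1317 × 196.97 = 25.9 g.

25.9 g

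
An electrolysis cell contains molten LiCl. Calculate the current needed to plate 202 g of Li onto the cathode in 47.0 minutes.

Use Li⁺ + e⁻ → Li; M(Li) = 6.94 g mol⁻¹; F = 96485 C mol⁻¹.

996 A

n(Li) = 202 / 6.94 = 29.11 mol.
n(e⁻) = 1 × 29.11 = 29.11 mol.
Q = n(e⁻)·F = 29.11 × 96485 = 2808000 C.
I = Q/t = 2808000 / 2820.0 s = 996 A.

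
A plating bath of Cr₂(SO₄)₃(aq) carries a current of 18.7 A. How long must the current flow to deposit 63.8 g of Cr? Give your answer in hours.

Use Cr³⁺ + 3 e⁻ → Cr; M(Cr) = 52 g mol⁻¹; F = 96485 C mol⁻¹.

n(Cr) = m/M = 63.8 / 52 = 1.227 mol.
Each Cr atom requires 3 electrons, so n(e⁻) = 3 × 1.227 = 3.681 mol.
Q = n(e⁻)·F = 3.681 × 96485 = 355100 C.
t = Q/I = 355100 / 18.70 A = 18990 s = 5.28 h.

5.28 h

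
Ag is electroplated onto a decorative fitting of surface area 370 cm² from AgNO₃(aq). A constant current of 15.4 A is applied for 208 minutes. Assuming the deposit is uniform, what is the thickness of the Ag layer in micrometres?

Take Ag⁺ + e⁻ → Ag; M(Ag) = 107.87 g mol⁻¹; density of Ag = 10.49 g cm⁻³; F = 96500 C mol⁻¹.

Q = I·t = 15.40 × 12480 = 192200 C; n(e⁻) = 1.992 mol.
n(Ag) = n(e⁻)/1 = 1.992 mol, so m = 1.992 × 107.87 = 214.8 g.
Volume = m/ρ = 214.8 / 10.49 = 20.48 cm³.
Thickness = V/A = 20.48 / 370 = 0.0554 cm = 554 μm.

554 μm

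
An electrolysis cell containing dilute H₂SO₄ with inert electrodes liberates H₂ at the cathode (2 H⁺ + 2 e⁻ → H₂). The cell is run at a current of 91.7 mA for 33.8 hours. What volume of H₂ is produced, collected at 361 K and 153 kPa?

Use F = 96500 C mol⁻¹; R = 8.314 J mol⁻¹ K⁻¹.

1.13 L

Q = I·t = 0.09170 A × 121680 s = 11160 C.
n(e⁻) = Q/F = 11160 / 96500 = 0.1156 mol.
2 electrons are transferred per H₂ molecule, so n(H₂) = 0.1156 / 2 = 0.05781 mol.
V = nRT/P = (0.05781 × 8.314 × 361) / (153 × 10³ Pa) = 0.00113 m³ = 1.13 L.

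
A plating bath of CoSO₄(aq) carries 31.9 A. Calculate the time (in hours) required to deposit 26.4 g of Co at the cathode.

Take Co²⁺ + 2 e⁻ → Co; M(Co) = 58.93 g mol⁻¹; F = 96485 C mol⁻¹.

n(Co) = m/M = 26.4 / 58.93 = 0.4480 mol.
Each Co atom requires 2 electrons, so n(e⁻) = 2 × 0.4480 = 0.8960 mol.
Q = n(e⁻)·F = 0.8960 × 96485 = 86450 C.
t = Q/I = 86450 / 31.90 A = 2710 s = 0.753 h.

0.753 h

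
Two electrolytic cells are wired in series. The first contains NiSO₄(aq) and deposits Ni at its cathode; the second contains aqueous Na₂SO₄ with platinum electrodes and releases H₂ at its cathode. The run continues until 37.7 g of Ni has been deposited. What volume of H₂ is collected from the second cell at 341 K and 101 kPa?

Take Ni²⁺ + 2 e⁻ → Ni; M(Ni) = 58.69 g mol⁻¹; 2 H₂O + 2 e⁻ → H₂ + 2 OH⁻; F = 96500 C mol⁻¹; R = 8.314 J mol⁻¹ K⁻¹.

n(Ni) = 37.7 / 58.69 = 0.6424 mol, so n(e⁻) = 2 × 0.6424 = 1.285 mol.
The cells are in series, so the same 1.285 mol of electrons passes through the second cell.
2 H₂O + 2 e⁻ → H₂ + 2 OH⁻ — 2 mol e⁻ per mol H₂, so n(H₂) = 1.285/2 = 0.6424 mol.
V = nRT/P = (0.6424 × 8.314 × 341) / (101 × 10³) = 0.0180 m³ = 18.0 L.

18.0 L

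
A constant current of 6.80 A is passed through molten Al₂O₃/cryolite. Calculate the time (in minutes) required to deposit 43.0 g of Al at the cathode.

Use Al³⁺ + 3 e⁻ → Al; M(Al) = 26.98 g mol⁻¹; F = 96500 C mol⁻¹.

n(Al) = m/M = 43.0 / 26.98 = 1.594 mol.
Each Al atom requires 3 electrons, so n(e⁻) = 3 × 1.594 = 4.781 mol.
Q = n(e⁻)·F = 4.781 × 96500 = 461400 C.
t = Q/I = 461400 / 6.800 A = 67850 s = 1130 min.

1130 min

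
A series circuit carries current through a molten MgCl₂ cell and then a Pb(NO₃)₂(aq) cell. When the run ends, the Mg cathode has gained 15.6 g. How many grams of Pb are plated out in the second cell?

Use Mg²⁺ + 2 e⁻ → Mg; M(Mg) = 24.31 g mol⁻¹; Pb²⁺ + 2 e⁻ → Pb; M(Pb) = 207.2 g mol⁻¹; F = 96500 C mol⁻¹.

133 g

n(Mg) = 15.6 / 24.31 = 0.6417 mol.
Since Mg²⁺ + 2 e⁻ → Mg, n(e⁻) passed = 2 × 0.6417 = 1.283 mol.
Cells in series carry the same charge, so the same 1.283 mol of electrons passes through cell 2.
Pb²⁺ + 2 e⁻ → Pb, so n(Pb) = 1.283 / 2 = 0.6417 mol.
m(Pb) = 0.6417 × 207.2 = 133 g.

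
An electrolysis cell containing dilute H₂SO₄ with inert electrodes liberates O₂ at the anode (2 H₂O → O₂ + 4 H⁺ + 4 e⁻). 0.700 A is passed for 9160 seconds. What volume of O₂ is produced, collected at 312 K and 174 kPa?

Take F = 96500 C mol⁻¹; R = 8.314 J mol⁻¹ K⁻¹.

Q = I·t = 0.7000 A × 9160.0 s = 6412 C.
n(e⁻) = Q/F = 6412 / 96500 = 0.06645 mol.
4 electrons are transferred per O₂ molecule, so n(O₂) = 0.06645 / 4 = 0.01661 mol.
V = nRT/P = (0.01661 × 8.314 × 312) / (174 × 10³ Pa) = 2.48 × 10⁻⁴ m³ = 0.248 L.

0.248 L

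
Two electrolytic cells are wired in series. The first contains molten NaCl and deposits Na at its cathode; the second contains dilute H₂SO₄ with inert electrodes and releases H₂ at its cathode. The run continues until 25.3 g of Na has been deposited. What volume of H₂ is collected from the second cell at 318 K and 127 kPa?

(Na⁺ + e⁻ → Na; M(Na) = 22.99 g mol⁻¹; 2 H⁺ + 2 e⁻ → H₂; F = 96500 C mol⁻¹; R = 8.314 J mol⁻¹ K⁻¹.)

n(Na) = 25.3 / 22.99 = 1.100 mol, so n(e⁻) = 1 × 1.100 = 1.100 mol.
The cells are in series, so the same 1.100 mol of electrons passes through the second cell.
2 H⁺ + 2 e⁻ → H₂ — 2 mol e⁻ per mol H₂, so n(H₂) = 1.100/2 = 0.5502 mol.
V = nRT/P = (0.5502 × 8.314 × 318) / (127 × 10³) = 0.0115 m³ = 11.5 L.

11.5 L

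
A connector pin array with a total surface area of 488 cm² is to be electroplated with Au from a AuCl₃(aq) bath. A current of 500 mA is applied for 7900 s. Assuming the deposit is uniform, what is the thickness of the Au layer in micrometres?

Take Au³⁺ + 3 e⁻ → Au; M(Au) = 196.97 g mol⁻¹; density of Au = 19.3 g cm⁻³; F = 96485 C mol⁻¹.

Q = I·t = 0.5000 × 7900.0 = 3950 C; n(e⁻) = 0.04094 mol.
n(Au) = n(e⁻)/3 = 0.01365 mol, so m = 0.01365 × 196.97 = 2.688 g.
Volume = m/ρ = 2.688 / 19.3 = 0.1393 cm³.
Thickness = V/A = 0.1393 / 488 = 2.85 × 10⁻⁴ cm = 2.85 μm.

2.85 μm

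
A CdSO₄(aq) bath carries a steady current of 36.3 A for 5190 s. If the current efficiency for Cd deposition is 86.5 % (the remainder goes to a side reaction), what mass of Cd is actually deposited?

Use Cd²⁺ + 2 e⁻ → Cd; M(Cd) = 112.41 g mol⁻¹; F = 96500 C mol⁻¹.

94.9 g

Q = I·t = 36.30 × 5190.0 = 188400 C.
n(e⁻) = 188400/96500 = 1.952 mol; theoretically n(Cd) = 1.952/2 = 0.9762 mol, m_theo = 109.7 g.
At 86.5 % efficiency, m_actual = 0.865 × 109.7 = 94.9 g.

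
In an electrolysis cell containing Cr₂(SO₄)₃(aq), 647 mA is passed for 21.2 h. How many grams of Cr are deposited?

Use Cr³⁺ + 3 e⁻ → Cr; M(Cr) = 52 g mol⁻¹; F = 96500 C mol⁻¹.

Q = I·t = 0.6470 A × 76320 s = 49380 C.
n(e⁻) = Q/F = 49380 / 96500 = 0.5117 mol.
Cr³⁺ + 3 e⁻ → Cr, so n(Cr) = n(e⁻)/3 = 0.1706 mol.
m = n·M = 0.1706 × 52 = 8.87 g.

8.87 g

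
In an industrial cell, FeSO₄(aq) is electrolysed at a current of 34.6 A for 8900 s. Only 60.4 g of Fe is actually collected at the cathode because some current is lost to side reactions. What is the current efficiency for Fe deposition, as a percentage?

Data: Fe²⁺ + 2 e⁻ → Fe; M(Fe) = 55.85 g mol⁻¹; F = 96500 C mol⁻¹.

67.8 %

Q = I·t = 34.60 × 8900.0 = 307900 C; n(e⁻) = 307900/96500 = 3.191 mol.
Theoretical n(Fe) = n(e⁻)/2 = 1.596 mol, i.e. m_theo = 1.596 × 55.85 = 89.11 g.
Efficiency = m_actual / m_theo = 60.4 / 89.11 = 67.8 %.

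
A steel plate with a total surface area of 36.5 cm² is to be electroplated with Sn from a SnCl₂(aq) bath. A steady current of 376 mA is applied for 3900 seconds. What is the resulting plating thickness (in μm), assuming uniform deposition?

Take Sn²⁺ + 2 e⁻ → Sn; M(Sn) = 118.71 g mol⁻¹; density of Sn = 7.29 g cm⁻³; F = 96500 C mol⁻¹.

Q = I·t = 0.3760 × 3900.0 = 1466 C; n(e⁻) = 0.01520 mol.
n(Sn) = n(e⁻)/2 = 0.007598 mol, so m = 0.007598 × 118.71 = 0.9019 g.
Volume = m/ρ = 0.9019 / 7.29 = 0.1237 cm³.
Thickness = V/A = 0.1237 / 36.5 = 0.00339 cm = 33.9 μm.

33.9 μm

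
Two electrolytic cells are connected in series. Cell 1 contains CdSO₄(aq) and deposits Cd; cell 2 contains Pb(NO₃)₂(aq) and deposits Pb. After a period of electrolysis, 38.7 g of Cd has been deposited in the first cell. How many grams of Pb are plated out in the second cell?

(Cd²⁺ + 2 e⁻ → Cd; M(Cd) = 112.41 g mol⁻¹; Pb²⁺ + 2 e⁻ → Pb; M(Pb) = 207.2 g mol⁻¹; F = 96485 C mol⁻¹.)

71.3 g

n(Cd) = 38.7 / 112.41 = 0.3443 mol.
Since Cd²⁺ + 2 e⁻ → Cd, n(e⁻) passed = 2 × 0.3443 = 0.6886 mol.
Cells in series carry the same charge, so the same 0.6886 mol of electrons passes through cell 2.
Pb²⁺ + 2 e⁻ → Pb, so n(Pb) = 0.6886 / 2 = 0.3443 mol.
m(Pb) = 0.3443 × 207.2 = 71.3 g.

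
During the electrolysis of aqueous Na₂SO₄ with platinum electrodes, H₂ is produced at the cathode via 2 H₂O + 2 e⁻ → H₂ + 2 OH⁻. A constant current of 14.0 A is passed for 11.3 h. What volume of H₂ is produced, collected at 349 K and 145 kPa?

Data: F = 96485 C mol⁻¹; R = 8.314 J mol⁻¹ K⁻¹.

Q = I·t = 14.00 A × 40680 s = 569500 C.
n(e⁻) = Q/F = 569500 / 96485 = 5.903 mol.
2 electrons are transferred per H₂ molecule, so n(H₂) = 5.903 / 2 = 2.951 mol.
V = nRT/P = (2.951 × 8.314 × 349) / (145 × 10³ Pa) = 0.0591 m³ = 59.1 L.

59.1 L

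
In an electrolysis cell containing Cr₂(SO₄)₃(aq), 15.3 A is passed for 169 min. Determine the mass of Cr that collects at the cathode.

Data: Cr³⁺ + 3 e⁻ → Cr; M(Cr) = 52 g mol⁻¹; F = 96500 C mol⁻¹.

Q = I·t = 15.30 A × 10140 s = 155100 C.
n(e⁻) = Q/F = 155100 / 96500 = 1.608 mol.
Cr³⁺ + 3 e⁻ → Cr, so n(Cr) = n(e⁻)/3 = 0.5359 mol.
m = n·M = 0.5359 × 52 = 27.9 g.

27.9 g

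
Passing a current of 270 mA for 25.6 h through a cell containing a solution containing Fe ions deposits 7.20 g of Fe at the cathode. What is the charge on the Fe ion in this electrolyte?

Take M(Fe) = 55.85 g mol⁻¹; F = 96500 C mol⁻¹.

Q = I·t = 0.2700 A × 92160 s = 24880 C, so n(e⁻) = 24880/96500 = 0.2579 mol.
n(Fe) deposited = 7.20 / 55.85 = 0.1289 mol.
Electrons per atom = n(e⁻)/n(Fe) = 0.2579 / 0.1289 = 2.00 ≈ 2, so the ion is Fe²⁺.

+2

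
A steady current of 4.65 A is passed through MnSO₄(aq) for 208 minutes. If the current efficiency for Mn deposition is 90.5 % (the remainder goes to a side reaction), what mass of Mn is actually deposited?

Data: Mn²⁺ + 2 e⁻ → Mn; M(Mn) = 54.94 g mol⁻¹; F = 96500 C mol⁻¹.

Q = I·t = 4.650 × 12480 = 58030 C.
n(e⁻) = 58030/96500 = 0.6014 mol; theoretically n(Mn) = 0.6014/2 = 0.3007 mol, m_theo = 16.52 g.
At 90.5 % efficiency, m_actual = 0.905 × 16.52 = 15.0 g.

15.0 g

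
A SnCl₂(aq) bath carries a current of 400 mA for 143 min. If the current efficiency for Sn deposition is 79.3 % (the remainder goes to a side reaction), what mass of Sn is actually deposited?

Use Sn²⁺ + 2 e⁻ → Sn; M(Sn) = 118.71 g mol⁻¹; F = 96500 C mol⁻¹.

1.67 g

Q = I·t = 0.4000 × 8580.0 = 3432 C.
n(e⁻) = 3432/96500 = 0.03556 mol; theoretically n(Sn) = 0.03556/2 = 0.01778 mol, m_theo = 2.111 g.
At 79.3 % efficiency, m_actual = 0.793 × 2.111 = 1.67 g.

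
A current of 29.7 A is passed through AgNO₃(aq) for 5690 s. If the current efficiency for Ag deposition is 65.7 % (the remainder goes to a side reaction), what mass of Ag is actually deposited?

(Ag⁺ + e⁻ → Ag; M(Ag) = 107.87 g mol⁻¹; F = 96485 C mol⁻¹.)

Q = I·t = 29.70 × 5690.0 = 169000 C.
n(e⁻) = 169000/96485 = 1.751 mol; theoretically n(Ag) = 1.751/1 = 1.751 mol, m_theo = 188.9 g.
At 65.7 % efficiency, m_actual = 0.657 × 188.9 = 124 g.

124 g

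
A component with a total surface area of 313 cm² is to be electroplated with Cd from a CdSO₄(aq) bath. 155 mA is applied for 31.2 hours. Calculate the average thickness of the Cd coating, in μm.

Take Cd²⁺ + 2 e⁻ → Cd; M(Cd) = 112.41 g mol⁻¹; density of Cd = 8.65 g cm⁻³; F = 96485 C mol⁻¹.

37.5 μm

Q = I·t = 0.1550 × 112320 = 17410 C; n(e⁻) = 0.1804 mol.
n(Cd) = n(e⁻)/2 = 0.09022 mol, so m = 0.09022 × 112.41 = 10.14 g.
Volume = m/ρ = 10.14 / 8.65 = 1.172 cm³.
Thickness = V/A = 1.172 / 313 = 0.00375 cm = 37.5 μm.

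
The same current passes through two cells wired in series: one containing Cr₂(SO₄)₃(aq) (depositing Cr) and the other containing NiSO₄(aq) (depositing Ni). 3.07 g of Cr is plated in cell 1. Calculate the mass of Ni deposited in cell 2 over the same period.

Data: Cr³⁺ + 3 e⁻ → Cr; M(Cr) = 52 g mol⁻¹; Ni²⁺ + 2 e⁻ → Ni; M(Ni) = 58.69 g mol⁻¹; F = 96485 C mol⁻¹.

n(Cr) = 3.07 / 52 = 0.05904 mol.
Since Cr³⁺ + 3 e⁻ → Cr, n(e⁻) passed = 3 × 0.05904 = 0.1771 mol.
Cells in series carry the same charge, so the same 0.1771 mol of electrons passes through cell 2.
Ni²⁺ + 2 e⁻ → Ni, so n(Ni) = 0.1771 / 2 = 0.08856 mol.
m(Ni) = 0.08856 × 58.69 = 5.20 g.

5.20 g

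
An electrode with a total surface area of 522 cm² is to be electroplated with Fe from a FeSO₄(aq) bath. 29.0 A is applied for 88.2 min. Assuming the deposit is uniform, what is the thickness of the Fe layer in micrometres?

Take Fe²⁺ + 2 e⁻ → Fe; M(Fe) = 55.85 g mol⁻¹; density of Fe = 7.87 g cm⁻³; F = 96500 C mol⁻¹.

Q = I·t = 29.00 × 5292.0 = 153500 C; n(e⁻) = 1.590 mol.
n(Fe) = n(e⁻)/2 = 0.7952 mol, so m = 0.7952 × 55.85 = 44.41 g.
Volume = m/ρ = 44.41 / 7.87 = 5.643 cm³.
Thickness = V/A = 5.643 / 522 = 0.0108 cm = 108 μm.

108 μm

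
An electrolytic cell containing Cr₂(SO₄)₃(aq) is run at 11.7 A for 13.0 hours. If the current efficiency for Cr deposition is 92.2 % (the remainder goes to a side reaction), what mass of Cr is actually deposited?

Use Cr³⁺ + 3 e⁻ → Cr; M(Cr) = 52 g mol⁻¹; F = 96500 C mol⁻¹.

90.7 g

Q = I·t = 11.70 × 46800 = 547600 C.
n(e⁻) = 547600/96500 = 5.674 mol; theoretically n(Cr) = 5.674/3 = 1.891 mol, m_theo = 98.35 g.
At 92.2 % efficiency, m_actual = 0.922 × 98.35 = 90.7 g.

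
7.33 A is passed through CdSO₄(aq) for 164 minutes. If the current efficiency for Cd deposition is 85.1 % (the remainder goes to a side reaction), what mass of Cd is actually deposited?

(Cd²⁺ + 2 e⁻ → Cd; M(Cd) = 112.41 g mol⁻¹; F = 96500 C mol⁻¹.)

Q = I·t = 7.330 × 9840.0 = 72130 C.
n(e⁻) = 72130/96500 = 0.7474 mol; theoretically n(Cd) = 0.7474/2 = 0.3737 mol, m_theo = 42.01 g.
At 85.1 % efficiency, m_actual = 0.851 × 42.01 = 35.8 g.

35.8 g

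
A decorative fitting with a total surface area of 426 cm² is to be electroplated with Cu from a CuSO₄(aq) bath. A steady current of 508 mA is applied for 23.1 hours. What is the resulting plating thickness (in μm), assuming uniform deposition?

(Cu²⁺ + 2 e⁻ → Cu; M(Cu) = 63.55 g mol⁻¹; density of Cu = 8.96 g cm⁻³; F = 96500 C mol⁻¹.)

36.4 μm

Q = I·t = 0.5080 × 83160 = 42250 C; n(e⁻) = 0.4378 mol.
n(Cu) = n(e⁻)/2 = 0.2189 mol, so m = 0.2189 × 63.55 = 13.91 g.
Volume = m/ρ = 13.91 / 8.96 = 1.552 cm³.
Thickness = V/A = 1.552 / 426 = 0.00364 cm = 36.4 μm.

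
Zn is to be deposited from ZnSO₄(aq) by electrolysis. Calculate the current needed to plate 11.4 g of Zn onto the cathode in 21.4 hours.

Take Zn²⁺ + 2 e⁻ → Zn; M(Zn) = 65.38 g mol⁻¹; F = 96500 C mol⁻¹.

n(Zn) = 11.4 / 65.38 = 0.1744 mol.
n(e⁻) = 2 × 0.1744 = 0.3487 mol.
Q = n(e⁻)·F = 0.3487 × 96500 = 33650 C.
I = Q/t = 33650 / 77040 s = 0.437 A.

0.437 A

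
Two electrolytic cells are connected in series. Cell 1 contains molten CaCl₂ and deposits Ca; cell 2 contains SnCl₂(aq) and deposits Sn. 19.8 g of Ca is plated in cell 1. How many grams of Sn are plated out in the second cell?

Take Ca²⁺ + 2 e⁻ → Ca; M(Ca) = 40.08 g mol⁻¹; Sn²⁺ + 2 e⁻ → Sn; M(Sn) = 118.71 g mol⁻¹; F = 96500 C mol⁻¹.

58.6 g

n(Ca) = 19.8 / 40.08 = 0.4940 mol.
Since Ca²⁺ + 2 e⁻ → Ca, n(e⁻) passed = 2 × 0.4940 = 0.9880 mol.
Cells in series carry the same charge, so the same 0.9880 mol of electrons passes through cell 2.
Sn²⁺ + 2 e⁻ → Sn, so n(Sn) = 0.9880 / 2 = 0.4940 mol.
m(Sn) = 0.4940 × 118.71 = 58.6 g.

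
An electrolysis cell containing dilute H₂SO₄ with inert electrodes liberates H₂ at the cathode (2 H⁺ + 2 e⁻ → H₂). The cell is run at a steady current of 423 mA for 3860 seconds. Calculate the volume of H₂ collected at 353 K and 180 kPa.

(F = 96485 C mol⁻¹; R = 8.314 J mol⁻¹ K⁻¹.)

0.138 L

Q = I·t = 0.4230 A × 3860.0 s = 1633 C.
n(e⁻) = Q/F = 1633 / 96485 = 0.01692 mol.
2 electrons are transferred per H₂ molecule, so n(H₂) = 0.01692 / 2 = 0.008461 mol.
V = nRT/P = (0.008461 × 8.314 × 353) / (180 × 10³ Pa) = 1.38 × 10⁻⁴ m³ = 0.138 L.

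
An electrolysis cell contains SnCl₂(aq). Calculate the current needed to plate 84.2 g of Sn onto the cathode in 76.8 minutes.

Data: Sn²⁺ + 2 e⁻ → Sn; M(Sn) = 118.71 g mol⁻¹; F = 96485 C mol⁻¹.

29.7 A

n(Sn) = 84.2 / 118.71 = 0.7093 mol.
n(e⁻) = 2 × 0.7093 = 1.419 mol.
Q = n(e⁻)·F = 1.419 × 96485 = 136900 C.
I = Q/t = 136900 / 4608.0 s = 29.7 A.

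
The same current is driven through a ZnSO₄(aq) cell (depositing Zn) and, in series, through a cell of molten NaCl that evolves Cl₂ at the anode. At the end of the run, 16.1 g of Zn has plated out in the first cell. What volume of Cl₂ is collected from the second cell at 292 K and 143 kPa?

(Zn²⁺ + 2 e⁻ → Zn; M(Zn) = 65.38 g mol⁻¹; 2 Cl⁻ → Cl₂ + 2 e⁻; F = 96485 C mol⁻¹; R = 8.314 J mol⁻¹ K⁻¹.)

4.18 L

n(Zn) = 16.1 / 65.38 = 0.2463 mol, so n(e⁻) = 2 × 0.2463 = 0.4925 mol.
The cells are in series, so the same 0.4925 mol of electrons passes through the second cell.
2 Cl⁻ → Cl₂ + 2 e⁻ — 2 mol e⁻ per mol Cl₂, so n(Cl₂) = 0.4925/2 = 0.2463 mol.
V = nRT/P = (0.2463 × 8.314 × 292) / (143 × 10³) = 0.00418 m³ = 4.18 L.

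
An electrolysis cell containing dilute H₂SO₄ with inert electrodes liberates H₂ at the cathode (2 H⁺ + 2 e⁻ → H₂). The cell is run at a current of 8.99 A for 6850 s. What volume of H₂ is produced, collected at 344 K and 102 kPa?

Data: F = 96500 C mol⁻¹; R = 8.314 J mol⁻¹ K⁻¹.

Q = I·t = 8.990 A × 6850.0 s = 61580 C.
n(e⁻) = Q/F = 61580 / 96500 = 0.6382 mol.
2 electrons are transferred per H₂ molecule, so n(H₂) = 0.6382 / 2 = 0.3191 mol.
V = nRT/P = (0.3191 × 8.314 × 344) / (102 × 10³ Pa) = 0.00895 m³ = 8.95 L.

8.95 L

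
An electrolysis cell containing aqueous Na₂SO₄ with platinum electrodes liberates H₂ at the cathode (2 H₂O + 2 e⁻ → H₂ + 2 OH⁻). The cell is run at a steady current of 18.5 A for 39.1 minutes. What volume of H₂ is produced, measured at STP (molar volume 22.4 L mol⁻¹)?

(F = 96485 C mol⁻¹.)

Q = I·t = 18.50 A × 2346.0 s = 43400 C.
n(e⁻) = Q/F = 43400 / 96485 = 0.4498 mol.
2 electrons are transferred per H₂ molecule, so n(H₂) = 0.4498 / 2 = 0.2249 mol.
V = n × V_m = 0.2249 × 22.4 = 5.04 L.

5.04 L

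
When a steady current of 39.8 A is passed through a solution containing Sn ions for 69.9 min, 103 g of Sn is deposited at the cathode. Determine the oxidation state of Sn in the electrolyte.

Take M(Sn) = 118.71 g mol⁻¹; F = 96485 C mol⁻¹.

+2

Q = I·t = 39.80 A × 4194.0 s = 166900 C, so n(e⁻) = 166900/96485 = 1.730 mol.
n(Sn) deposited = 103 / 118.71 = 0.8677 mol.
Electrons per atom = n(e⁻)/n(Sn) = 1.730 / 0.8677 = 1.99 ≈ 2, so the ion is Sn²⁺.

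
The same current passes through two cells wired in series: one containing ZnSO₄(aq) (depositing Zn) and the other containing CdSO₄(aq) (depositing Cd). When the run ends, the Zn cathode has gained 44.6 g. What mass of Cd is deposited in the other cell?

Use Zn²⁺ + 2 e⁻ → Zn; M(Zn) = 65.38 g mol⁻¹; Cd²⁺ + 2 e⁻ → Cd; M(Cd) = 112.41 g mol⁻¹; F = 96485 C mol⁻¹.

76.7 g

n(Zn) = 44.6 / 65.38 = 0.6822 mol.
Since Zn²⁺ + 2 e⁻ → Zn, n(e⁻) passed = 2 × 0.6822 = 1.364 mol.
Cells in series carry the same charge, so the same 1.364 mol of electrons passes through cell 2.
Cd²⁺ + 2 e⁻ → Cd, so n(Cd) = 1.364 / 2 = 0.6822 mol.
m(Cd) = 0.6822 × 112.41 = 76.7 g.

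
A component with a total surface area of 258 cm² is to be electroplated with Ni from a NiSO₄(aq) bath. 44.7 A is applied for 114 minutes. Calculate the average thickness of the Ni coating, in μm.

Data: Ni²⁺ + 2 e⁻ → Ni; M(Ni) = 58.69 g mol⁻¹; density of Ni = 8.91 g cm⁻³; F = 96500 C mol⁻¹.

404 μm

Q = I·t = 44.70 × 6840.0 = 305700 C; n(e⁻) = 3.168 mol.
n(Ni) = n(e⁻)/2 = 1.584 mol, so m = 1.584 × 58.69 = 92.98 g.
Volume = m/ρ = 92.98 / 8.91 = 10.44 cm³.
Thickness = V/A = 10.44 / 258 = 0.0404 cm = 404 μm.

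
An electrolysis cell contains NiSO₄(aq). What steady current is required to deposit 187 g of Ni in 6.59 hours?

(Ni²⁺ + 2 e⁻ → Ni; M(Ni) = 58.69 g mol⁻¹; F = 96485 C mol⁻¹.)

n(Ni) = 187 / 58.69 = 3.186 mol.
n(e⁻) = 2 × 3.186 = 6.372 mol.
Q = n(e⁻)·F = 6.372 × 96485 = 614800 C.
I = Q/t = 614800 / 23724 s = 25.9 A.

25.9 A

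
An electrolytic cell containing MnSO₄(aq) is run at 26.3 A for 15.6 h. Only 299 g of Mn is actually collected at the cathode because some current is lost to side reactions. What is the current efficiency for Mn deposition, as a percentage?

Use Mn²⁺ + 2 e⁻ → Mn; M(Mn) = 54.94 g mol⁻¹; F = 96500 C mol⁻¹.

Q = I·t = 26.30 × 56160 = 1477000 C; n(e⁻) = 1477000/96500 = 15.31 mol.
Theoretical n(Mn) = n(e⁻)/2 = 7.653 mol, i.e. m_theo = 7.653 × 54.94 = 420.4 g.
Efficiency = m_actual / m_theo = 299 / 420.4 = 71.1 %.

71.1 %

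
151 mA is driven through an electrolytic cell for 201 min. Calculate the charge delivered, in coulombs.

Q = I·t = 0.1510 A × 12060 s = 1820 C.

1820 C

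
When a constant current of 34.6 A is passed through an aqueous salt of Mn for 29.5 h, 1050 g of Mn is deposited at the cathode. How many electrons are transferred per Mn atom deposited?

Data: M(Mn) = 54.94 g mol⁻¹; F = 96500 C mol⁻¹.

2

Q = I·t = 34.60 A × 106200 s = 3675000 C, so n(e⁻) = 3675000/96500 = 38.08 mol.
n(Mn) deposited = 1050 / 54.94 = 19.11 mol.
Electrons per atom = n(e⁻)/n(Mn) = 38.08 / 19.11 = 1.99 ≈ 2, so the ion is Mn²⁺.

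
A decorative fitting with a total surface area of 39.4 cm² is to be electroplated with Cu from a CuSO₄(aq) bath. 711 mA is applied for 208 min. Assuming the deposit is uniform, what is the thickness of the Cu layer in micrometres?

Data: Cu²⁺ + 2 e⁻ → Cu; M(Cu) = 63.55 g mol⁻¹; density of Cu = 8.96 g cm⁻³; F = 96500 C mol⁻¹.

Q = I·t = 0.7110 × 12480 = 8873 C; n(e⁻) = 0.09195 mol.
n(Cu) = n(e⁻)/2 = 0.04598 mol, so m = 0.04598 × 63.55 = 2.922 g.
Volume = m/ρ = 2.922 / 8.96 = 0.3261 cm³.
Thickness = V/A = 0.3261 / 39.4 = 0.00828 cm = 82.8 μm.

82.8 μm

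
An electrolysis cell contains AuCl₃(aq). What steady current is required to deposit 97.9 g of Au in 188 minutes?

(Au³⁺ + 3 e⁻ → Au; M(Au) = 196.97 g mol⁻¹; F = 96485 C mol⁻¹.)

12.8 A

n(Au) = 97.9 / 196.97 = 0.4970 mol.
n(e⁻) = 3 × 0.4970 = 1.491 mol.
Q = n(e⁻)·F = 1.491 × 96485 = 143900 C.
I = Q/t = 143900 / 11280 s = 12.8 A.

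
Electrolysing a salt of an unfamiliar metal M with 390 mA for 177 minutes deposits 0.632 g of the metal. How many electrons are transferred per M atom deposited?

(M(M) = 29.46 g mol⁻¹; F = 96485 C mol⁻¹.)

2

Q = I·t = 0.3900 A × 10620 s = 4142 C, so n(e⁻) = 4142/96485 = 0.04293 mol.
n(M) deposited = 0.632 / 29.46 = 0.02145 mol.
Electrons per atom = n(e⁻)/n(M) = 0.04293 / 0.02145 = 2.00 ≈ 2, so the ion is M²⁺.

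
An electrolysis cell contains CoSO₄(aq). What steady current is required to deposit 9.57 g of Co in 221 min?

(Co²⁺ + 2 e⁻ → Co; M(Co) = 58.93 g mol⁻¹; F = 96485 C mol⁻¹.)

n(Co) = 9.57 / 58.93 = 0.1624 mol.
n(e⁻) = 2 × 0.1624 = 0.3248 mol.
Q = n(e⁻)·F = 0.3248 × 96485 = 31340 C.
I = Q/t = 31340 / 13260 s = 2.36 A.

2.36 A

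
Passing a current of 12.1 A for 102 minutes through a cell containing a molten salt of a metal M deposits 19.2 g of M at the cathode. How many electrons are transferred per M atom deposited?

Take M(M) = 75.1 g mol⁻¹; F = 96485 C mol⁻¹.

3

Q = I·t = 12.10 A × 6120.0 s = 74050 C, so n(e⁻) = 74050/96485 = 0.7675 mol.
n(M) deposited = 19.2 / 75.1 = 0.2557 mol.
Electrons per atom = n(e⁻)/n(M) = 0.7675 / 0.2557 = 3.00 ≈ 3, so the ion is M³⁺.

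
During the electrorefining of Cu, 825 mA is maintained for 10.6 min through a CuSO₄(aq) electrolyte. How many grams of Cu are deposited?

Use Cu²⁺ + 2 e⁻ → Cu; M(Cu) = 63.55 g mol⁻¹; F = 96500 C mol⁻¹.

Q = I·t = 0.8250 A × 636.00 s = 524.7 C.
n(e⁻) = Q/F = 524.7 / 96500 = 0.005437 mol.
Cu²⁺ + 2 e⁻ → Cu, so n(Cu) = n(e⁻)/2 = 0.002719 mol.
m = n·M = 0.002719 × 63.55 = 0.173 g.

0.173 g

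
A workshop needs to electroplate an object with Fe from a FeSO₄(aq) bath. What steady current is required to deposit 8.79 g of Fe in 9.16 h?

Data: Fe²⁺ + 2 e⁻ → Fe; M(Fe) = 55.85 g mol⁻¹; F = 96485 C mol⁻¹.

0.921 A

n(Fe) = 8.79 / 55.85 = 0.1574 mol.
n(e⁻) = 2 × 0.1574 = 0.3148 mol.
Q = n(e⁻)·F = 0.3148 × 96485 = 30370 C.
I = Q/t = 30370 / 32976 s = 0.921 A.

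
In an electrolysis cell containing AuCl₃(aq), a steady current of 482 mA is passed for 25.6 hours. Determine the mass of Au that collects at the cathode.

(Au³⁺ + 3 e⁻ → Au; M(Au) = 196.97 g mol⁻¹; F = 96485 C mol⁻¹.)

30.2 g

Q = I·t = 0.4820 A × 92160 s = 44420 C.
n(e⁻) = Q/F = 44420 / 96485 = 0.4604 mol.
Au³⁺ + 3 e⁻ → Au, so n(Au) = n(e⁻)/3 = 0.1535 mol.
m = n·M = 0.1535 × 196.97 = 30.2 g.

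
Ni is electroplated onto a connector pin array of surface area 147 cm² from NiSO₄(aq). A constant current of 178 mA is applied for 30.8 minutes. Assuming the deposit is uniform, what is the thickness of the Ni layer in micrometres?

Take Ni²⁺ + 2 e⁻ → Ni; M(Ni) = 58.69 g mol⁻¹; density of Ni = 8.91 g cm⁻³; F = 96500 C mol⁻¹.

Q = I·t = 0.1780 × 1848.0 = 328.9 C; n(e⁻) = 0.003409 mol.
n(Ni) = n(e⁻)/2 = 0.001704 mol, so m = 0.001704 × 58.69 = 0.1000 g.
Volume = m/ρ = 0.1000 / 8.91 = 0.01123 cm³.
Thickness = V/A = 0.01123 / 147 = 7.64 × 10⁻⁵ cm = 0.764 μm.

0.764 μm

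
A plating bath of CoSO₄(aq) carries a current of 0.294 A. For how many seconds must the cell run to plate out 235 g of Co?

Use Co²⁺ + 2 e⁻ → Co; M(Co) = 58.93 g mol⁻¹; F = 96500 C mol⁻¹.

2.62 × 10⁶ s

n(Co) = m/M = 235 / 58.93 = 3.988 mol.
Each Co atom requires 2 electrons, so n(e⁻) = 2 × 3.988 = 7.976 mol.
Q = n(e⁻)·F = 7.976 × 96500 = 769600 C.
t = Q/I = 769600 / 0.2940 A = 2618000 s.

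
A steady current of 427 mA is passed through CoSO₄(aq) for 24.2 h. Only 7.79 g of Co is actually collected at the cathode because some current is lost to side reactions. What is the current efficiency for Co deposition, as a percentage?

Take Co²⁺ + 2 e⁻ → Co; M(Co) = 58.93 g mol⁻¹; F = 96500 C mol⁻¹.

68.6 %

Q = I·t = 0.4270 × 87120 = 37200 C; n(e⁻) = 37200/96500 = 0.3855 mol.
Theoretical n(Co) = n(e⁻)/2 = 0.1927 mol, i.e. m_theo = 0.1927 × 58.93 = 11.36 g.
Efficiency = m_actual / m_theo = 7.79 / 11.36 = 68.6 %.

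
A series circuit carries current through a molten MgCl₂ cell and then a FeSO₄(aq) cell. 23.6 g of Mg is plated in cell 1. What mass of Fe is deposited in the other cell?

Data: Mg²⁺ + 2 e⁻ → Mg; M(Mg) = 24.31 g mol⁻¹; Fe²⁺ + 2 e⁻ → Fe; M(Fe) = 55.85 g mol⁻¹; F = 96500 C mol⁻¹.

54.2 g

n(Mg) = 23.6 / 24.31 = 0.9708 mol.
Since Mg²⁺ + 2 e⁻ → Mg, n(e⁻) passed = 2 × 0.9708 = 1.942 mol.
Cells in series carry the same charge, so the same 1.942 mol of electrons passes through cell 2.
Fe²⁺ + 2 e⁻ → Fe, so n(Fe) = 1.942 / 2 = 0.9708 mol.
m(Fe) = 0.9708 × 55.85 = 54.2 g.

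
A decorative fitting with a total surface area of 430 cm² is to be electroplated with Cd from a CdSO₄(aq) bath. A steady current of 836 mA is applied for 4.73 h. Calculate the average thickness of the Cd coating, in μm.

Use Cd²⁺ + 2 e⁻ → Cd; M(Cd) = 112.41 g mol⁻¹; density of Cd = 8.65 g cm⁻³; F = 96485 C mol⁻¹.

Q = I·t = 0.8360 × 17028 = 14240 C; n(e⁻) = 0.1475 mol.
n(Cd) = n(e⁻)/2 = 0.07377 mol, so m = 0.07377 × 112.41 = 8.292 g.
Volume = m/ρ = 8.292 / 8.65 = 0.9587 cm³.
Thickness = V/A = 0.9587 / 430 = 0.00223 cm = 22.3 μm.

22.3 μm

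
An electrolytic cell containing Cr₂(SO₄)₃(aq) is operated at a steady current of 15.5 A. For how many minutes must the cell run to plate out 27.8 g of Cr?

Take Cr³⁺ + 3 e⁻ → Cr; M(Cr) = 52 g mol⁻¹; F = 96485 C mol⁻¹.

n(Cr) = m/M = 27.8 / 52 = 0.5346 mol.
Each Cr atom requires 3 electrons, so n(e⁻) = 3 × 0.5346 = 1.604 mol.
Q = n(e⁻)·F = 1.604 × 96485 = 154700 C.
t = Q/I = 154700 / 15.50 A = 9984 s = 166 min.

166 min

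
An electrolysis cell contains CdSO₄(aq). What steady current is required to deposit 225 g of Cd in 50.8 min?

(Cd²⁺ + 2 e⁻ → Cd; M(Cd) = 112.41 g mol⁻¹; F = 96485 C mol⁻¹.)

n(Cd) = 225 / 112.41 = 2.002 mol.
n(e⁻) = 2 × 2.002 = 4.003 mol.
Q = n(e⁻)·F = 4.003 × 96485 = 386200 C.
I = Q/t = 386200 / 3048.0 s = 127 A.

127 A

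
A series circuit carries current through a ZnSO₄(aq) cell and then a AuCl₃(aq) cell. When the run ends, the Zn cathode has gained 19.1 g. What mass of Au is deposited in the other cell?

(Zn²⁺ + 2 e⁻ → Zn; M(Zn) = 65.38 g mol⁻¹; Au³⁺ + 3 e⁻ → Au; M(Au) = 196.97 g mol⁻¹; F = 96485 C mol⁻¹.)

n(Zn) = 19.1 / 65.38 = 0.2921 mol.
Since Zn²⁺ + 2 e⁻ → Zn, n(e⁻) passed = 2 × 0.2921 = 0.5843 mol.
Cells in series carry the same charge, so the same 0.5843 mol of electrons passes through cell 2.
Au³⁺ + 3 e⁻ → Au, so n(Au) = 0.5843 / 3 = 0.1948 mol.
m(Au) = 0.1948 × 196.97 = 38.4 g.

38.4 g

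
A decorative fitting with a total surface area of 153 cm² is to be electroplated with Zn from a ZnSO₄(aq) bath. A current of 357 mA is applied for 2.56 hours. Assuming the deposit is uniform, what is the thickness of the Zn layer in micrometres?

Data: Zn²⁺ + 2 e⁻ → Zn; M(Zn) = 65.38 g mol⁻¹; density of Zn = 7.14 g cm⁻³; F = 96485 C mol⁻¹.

Q = I·t = 0.3570 × 9216.0 = 3290 C; n(e⁻) = 0.03410 mol.
n(Zn) = n(e⁻)/2 = 0.01705 mol, so m = 0.01705 × 65.38 = 1.115 g.
Volume = m/ρ = 1.115 / 7.14 = 0.1561 cm³.
Thickness = V/A = 0.1561 / 153 = 0.00102 cm = 10.2 μm.

10.2 μm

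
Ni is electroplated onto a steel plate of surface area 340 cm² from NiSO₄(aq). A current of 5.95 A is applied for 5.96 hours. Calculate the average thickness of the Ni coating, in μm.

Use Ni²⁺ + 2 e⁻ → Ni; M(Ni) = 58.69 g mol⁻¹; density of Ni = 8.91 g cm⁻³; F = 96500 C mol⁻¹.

128 μm

Q = I·t = 5.950 × 21456 = 127700 C; n(e⁻) = 1.323 mol.
n(Ni) = n(e⁻)/2 = 0.6615 mol, so m = 0.6615 × 58.69 = 38.82 g.
Volume = m/ρ = 38.82 / 8.91 = 4.357 cm³.
Thickness = V/A = 4.357 / 340 = 0.0128 cm = 128 μm.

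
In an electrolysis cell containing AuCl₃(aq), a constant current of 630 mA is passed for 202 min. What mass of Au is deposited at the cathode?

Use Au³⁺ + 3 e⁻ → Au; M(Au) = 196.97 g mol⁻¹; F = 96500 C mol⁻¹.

Q = I·t = 0.6300 A × 12120 s = 7636 C.
n(e⁻) = Q/F = 7636 / 96500 = 0.07913 mol.
Au³⁺ + 3 e⁻ → Au, so n(Au) = n(e⁻)/3 = 0.02638 mol.
m = n·M = 0.02638 × 196.97 = 5.20 g.

5.20 g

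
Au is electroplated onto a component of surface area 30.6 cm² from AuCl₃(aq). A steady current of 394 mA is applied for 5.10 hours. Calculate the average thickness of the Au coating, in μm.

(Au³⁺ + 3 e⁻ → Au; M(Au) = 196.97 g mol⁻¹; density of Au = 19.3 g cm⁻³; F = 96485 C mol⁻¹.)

83.4 μm

Q = I·t = 0.3940 × 18360 = 7234 C; n(e⁻) = 0.07497 mol.
n(Au) = n(e⁻)/3 = 0.02499 mol, so m = 0.02499 × 196.97 = 4.923 g.
Volume = m/ρ = 4.923 / 19.3 = 0.2551 cm³.
Thickness = V/A = 0.2551 / 30.6 = 0.00834 cm = 83.4 μm.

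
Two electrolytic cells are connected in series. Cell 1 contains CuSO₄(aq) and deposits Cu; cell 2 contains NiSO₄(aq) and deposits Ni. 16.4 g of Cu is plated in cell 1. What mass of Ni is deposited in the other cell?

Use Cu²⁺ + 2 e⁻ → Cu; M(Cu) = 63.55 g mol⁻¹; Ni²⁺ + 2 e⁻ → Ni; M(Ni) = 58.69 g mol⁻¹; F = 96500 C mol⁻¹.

15.1 g

n(Cu) = 16.4 / 63.55 = 0.2581 mol.
Since Cu²⁺ + 2 e⁻ → Cu, n(e⁻) passed = 2 × 0.2581 = 0.5161 mol.
Cells in series carry the same charge, so the same 0.5161 mol of electrons passes through cell 2.
Ni²⁺ + 2 e⁻ → Ni, so n(Ni) = 0.5161 / 2 = 0.2581 mol.
m(Ni) = 0.2581 × 58.69 = 15.1 g.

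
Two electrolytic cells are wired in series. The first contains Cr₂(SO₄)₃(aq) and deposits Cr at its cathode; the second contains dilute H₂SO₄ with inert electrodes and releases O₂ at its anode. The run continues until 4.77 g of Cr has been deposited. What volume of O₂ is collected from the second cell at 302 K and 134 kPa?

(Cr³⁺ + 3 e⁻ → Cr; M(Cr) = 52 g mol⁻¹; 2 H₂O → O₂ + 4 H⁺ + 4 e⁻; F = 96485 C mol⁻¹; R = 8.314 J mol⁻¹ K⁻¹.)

n(Cr) = 4.77 / 52 = 0.09173 mol, so n(e⁻) = 3 × 0.09173 = 0.2752 mol.
The cells are in series, so the same 0.2752 mol of electrons passes through the second cell.
2 H₂O → O₂ + 4 H⁺ + 4 e⁻ — 4 mol e⁻ per mol O₂, so n(O₂) = 0.2752/4 = 0.06880 mol.
V = nRT/P = (0.06880 × 8.314 × 302) / (134 × 10³) = 0.00129 m³ = 1.29 L.

1.29 L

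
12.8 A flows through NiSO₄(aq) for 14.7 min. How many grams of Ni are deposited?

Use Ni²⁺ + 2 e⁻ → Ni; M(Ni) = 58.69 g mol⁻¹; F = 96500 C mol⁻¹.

3.43 g

Q = I·t = 12.80 A × 882.00 s = 11290 C.
n(e⁻) = Q/F = 11290 / 96500 = 0.1170 mol.
Ni²⁺ + 2 e⁻ → Ni, so n(Ni) = n(e⁻)/2 = 0.05850 mol.
m = n·M = 0.05850 × 58.69 = 3.43 g.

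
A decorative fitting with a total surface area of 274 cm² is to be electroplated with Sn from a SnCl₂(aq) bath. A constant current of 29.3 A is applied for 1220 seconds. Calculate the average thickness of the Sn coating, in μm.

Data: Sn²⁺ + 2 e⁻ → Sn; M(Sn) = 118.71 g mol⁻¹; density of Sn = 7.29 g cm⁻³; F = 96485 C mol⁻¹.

110 μm

Q = I·t = 29.30 × 1220.0 = 35750 C; n(e⁻) = 0.3705 mol.
n(Sn) = n(e⁻)/2 = 0.1852 mol, so m = 0.1852 × 118.71 = 21.99 g.
Volume = m/ρ = 21.99 / 7.29 = 3.016 cm³.
Thickness = V/A = 3.016 / 274 = 0.0110 cm = 110 μm.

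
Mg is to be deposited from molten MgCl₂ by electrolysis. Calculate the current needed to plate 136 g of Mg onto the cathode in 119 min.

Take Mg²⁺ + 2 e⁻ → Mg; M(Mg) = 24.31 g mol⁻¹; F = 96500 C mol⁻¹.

151 A

n(Mg) = 136 / 24.31 = 5.594 mol.
n(e⁻) = 2 × 5.594 = 11.19 mol.
Q = n(e⁻)·F = 11.19 × 96500 = 1080000 C.
I = Q/t = 1080000 / 7140.0 s = 151 A.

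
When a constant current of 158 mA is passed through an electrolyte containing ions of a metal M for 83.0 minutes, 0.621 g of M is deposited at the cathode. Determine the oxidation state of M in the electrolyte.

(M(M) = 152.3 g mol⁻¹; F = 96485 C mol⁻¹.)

Q = I·t = 0.1580 A × 4980.0 s = 786.8 C, so n(e⁻) = 786.8/96485 = 0.008155 mol.
n(M) deposited = 0.621 / 152.3 = 0.004077 mol.
Electrons per atom = n(e⁻)/n(M) = 0.008155 / 0.004077 = 2.00 ≈ 2, so the ion is M²⁺.

+2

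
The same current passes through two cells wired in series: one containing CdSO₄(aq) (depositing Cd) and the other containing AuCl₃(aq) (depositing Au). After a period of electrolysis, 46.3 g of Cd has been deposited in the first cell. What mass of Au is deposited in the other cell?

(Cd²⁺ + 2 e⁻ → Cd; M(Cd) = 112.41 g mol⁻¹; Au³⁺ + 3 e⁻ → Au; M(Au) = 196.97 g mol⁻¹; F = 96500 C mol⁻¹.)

n(Cd) = 46.3 / 112.41 = 0.4119 mol.
Since Cd²⁺ + 2 e⁻ → Cd, n(e⁻) passed = 2 × 0.4119 = 0.8238 mol.
Cells in series carry the same charge, so the same 0.8238 mol of electrons passes through cell 2.
Au³⁺ + 3 e⁻ → Au, so n(Au) = 0.8238 / 3 = 0.2746 mol.
m(Au) = 0.2746 × 196.97 = 54.1 g.

54.1 g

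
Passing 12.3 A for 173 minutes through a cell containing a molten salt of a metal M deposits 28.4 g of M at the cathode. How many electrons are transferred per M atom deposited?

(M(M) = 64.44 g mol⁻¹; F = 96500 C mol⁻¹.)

3

Q = I·t = 12.30 A × 10380 s = 127700 C, so n(e⁻) = 127700/96500 = 1.323 mol.
n(M) deposited = 28.4 / 64.44 = 0.4407 mol.
Electrons per atom = n(e⁻)/n(M) = 1.323 / 0.4407 = 3.00 ≈ 3, so the ion is M³⁺.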